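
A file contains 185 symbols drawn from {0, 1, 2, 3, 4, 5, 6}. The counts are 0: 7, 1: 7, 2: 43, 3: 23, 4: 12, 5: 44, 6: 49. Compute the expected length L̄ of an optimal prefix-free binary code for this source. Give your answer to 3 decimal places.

2.481 bits/symbol

Probabilities are the counts divided by 185.
Repeatedly combine the two least-probable nodes; the expected code length is the sum of the merged weights.
merge 7/185 + 7/185 → 14/185
merge 12/185 + 14/185 → 26/185
merge 23/185 + 26/185 → 49/185
merge 43/185 + 44/185 → 87/185
merge 49/185 + 49/185 → 98/185
merge 87/185 + 98/185 → 1
L = 14/185 + 26/185 + 49/185 + 87/185 + 98/185 + 1 = 459/185 ≈ 2.481 bits/symbol.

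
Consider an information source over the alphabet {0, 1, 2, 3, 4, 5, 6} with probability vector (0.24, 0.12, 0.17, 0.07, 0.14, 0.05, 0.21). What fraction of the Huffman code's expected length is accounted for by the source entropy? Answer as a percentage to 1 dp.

Entropy H = −Σ p log₂ p ≈ 2.6504 bits.
Huffman merges: 1/20+7/100→3/25; 3/25+3/25→6/25; 7/50+17/100→31/100; 21/100+6/25→9/20; 6/25+31/100→11/20; 9/20+11/20→1. L = 267/100 ≈ 2.6700.
Efficiency = H/L = 2.6504/2.6700 = 99.3%.

99.3%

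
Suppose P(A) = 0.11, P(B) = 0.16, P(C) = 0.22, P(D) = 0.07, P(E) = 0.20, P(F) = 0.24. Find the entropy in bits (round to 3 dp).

2.481 bits

H = −Σ pᵢ log₂ pᵢ.
−0.11·log₂(0.11) = 0.3503
−0.16·log₂(0.16) = 0.4230
−0.22·log₂(0.22) = 0.4806
−0.07·log₂(0.07) = 0.2686
−0.20·log₂(0.20) = 0.4644
−0.24·log₂(0.24) = 0.4941
Sum ≈ 2.4810 → 2.481 bits.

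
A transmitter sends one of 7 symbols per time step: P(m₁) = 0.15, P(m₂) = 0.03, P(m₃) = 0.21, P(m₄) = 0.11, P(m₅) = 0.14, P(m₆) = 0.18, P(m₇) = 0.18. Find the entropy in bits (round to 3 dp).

2.673 bits

H = −Σ pᵢ log₂ pᵢ.
−0.15·log₂(0.15) = 0.4105
−0.03·log₂(0.03) = 0.1518
−0.21·log₂(0.21) = 0.4728
−0.11·log₂(0.11) = 0.3503
−0.14·log₂(0.14) = 0.3971
−0.18·log₂(0.18) = 0.4453
−0.18·log₂(0.18) = 0.4453
Sum ≈ 2.6731 → 2.673 bits.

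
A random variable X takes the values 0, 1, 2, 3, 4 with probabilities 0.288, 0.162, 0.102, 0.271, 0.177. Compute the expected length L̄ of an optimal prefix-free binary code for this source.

Repeatedly combine the two least-probable nodes; the expected code length is the sum of the merged weights.
merge 51/500 + 81/500 → 33/125
merge 177/1000 + 33/125 → 441/1000
merge 271/1000 + 36/125 → 559/1000
merge 441/1000 + 559/1000 → 1
L = 33/125 + 441/1000 + 559/1000 + 1 = 283/125 = 2.264 bits/symbol.

2.264 bits/symbol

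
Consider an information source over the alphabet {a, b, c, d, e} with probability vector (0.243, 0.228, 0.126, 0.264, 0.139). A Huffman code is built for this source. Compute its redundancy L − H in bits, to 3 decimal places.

Entropy H = −Σ p log₂ p ≈ 2.2618 bits.
Huffman merges: 63/500+139/1000→53/200; 57/250+243/1000→471/1000; 33/125+53/200→529/1000; 471/1000+529/1000→1. L = 453/200 ≈ 2.2650.
L − H = 2.2650 − 2.2618 = 0.003 bits.

0.003 bits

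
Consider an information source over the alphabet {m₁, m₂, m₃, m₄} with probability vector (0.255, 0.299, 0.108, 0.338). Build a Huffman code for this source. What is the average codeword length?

Repeatedly combine the two least-probable nodes; the expected code length is the sum of the merged weights.
merge 27/250 + 51/200 → 363/1000
merge 299/1000 + 169/500 → 637/1000
merge 363/1000 + 637/1000 → 1
L = 363/1000 + 637/1000 + 1 = 2 bits/symbol.

2 bits/symbol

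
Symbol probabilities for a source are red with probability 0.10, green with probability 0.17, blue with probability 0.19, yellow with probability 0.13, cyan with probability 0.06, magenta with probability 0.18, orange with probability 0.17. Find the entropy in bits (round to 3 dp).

H = −Σ pᵢ log₂ pᵢ.
−0.10·log₂(0.10) = 0.3322
−0.17·log₂(0.17) = 0.4346
−0.19·log₂(0.19) = 0.4552
−0.13·log₂(0.13) = 0.3826
−0.06·log₂(0.06) = 0.2435
−0.18·log₂(0.18) = 0.4453
−0.17·log₂(0.17) = 0.4346
Sum ≈ 2.7281 → 2.728 bits.

2.728 bits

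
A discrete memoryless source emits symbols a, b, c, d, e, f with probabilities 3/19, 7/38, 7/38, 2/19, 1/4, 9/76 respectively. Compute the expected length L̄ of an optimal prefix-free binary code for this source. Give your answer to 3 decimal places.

2.566 bits/symbol

Repeatedly combine the two least-probable nodes; the expected code length is the sum of the merged weights.
merge 2/19 + 9/76 → 17/76
merge 3/19 + 7/38 → 13/38
merge 7/38 + 17/76 → 31/76
merge 1/4 + 13/38 → 45/76
merge 31/76 + 45/76 → 1
L = 17/76 + 13/38 + 31/76 + 45/76 + 1 = 195/76 ≈ 2.566 bits/symbol.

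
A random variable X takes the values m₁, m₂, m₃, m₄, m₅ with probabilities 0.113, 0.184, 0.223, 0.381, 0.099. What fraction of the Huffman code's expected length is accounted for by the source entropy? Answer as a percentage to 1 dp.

Entropy H = −Σ p log₂ p ≈ 2.1483 bits.
Huffman merges: 99/1000+113/1000→53/250; 23/125+53/250→99/250; 223/1000+381/1000→151/250; 99/250+151/250→1. L = 553/250 ≈ 2.2120.
Efficiency = H/L = 2.1483/2.2120 = 97.1%.

97.1%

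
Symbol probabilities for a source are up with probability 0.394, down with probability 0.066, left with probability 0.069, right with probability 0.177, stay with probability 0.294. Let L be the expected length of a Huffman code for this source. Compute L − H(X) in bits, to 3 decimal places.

0.037 bits

Entropy H = −Σ p log₂ p ≈ 2.0158 bits.
Huffman merges: 33/500+69/1000→27/200; 27/200+177/1000→39/125; 147/500+39/125→303/500; 197/500+303/500→1. L = 2053/1000 ≈ 2.0530.
L − H = 2.0530 − 2.0158 = 0.037 bits.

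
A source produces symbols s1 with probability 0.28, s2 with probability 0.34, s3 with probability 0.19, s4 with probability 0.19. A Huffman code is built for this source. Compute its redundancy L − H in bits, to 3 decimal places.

0.046 bits

Entropy H = −Σ p log₂ p ≈ 1.9538 bits.
Huffman merges: 19/100+19/100→19/50; 7/25+17/50→31/50; 19/50+31/50→1. L = 2 ≈ 2.0000.
L − H = 2.0000 − 1.9538 = 0.046 bits.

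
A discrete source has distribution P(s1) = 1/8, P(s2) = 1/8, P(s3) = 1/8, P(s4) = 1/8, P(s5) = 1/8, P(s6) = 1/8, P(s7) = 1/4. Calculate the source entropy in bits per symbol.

Each probability is a power of 1/2, so log₂(1/p) is an integer.
H = Σ p·log₂(1/p) = 1/8·3 + 1/8·3 + 1/8·3 + 1/8·3 + 1/8·3 + 1/8·3 + 1/4·2 = 2.75 bits.

2.75 bits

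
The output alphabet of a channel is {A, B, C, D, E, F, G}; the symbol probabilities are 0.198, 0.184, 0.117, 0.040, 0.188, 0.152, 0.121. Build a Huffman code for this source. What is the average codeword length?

Repeatedly combine the two least-probable nodes; the expected code length is the sum of the merged weights.
merge 1/25 + 117/1000 → 157/1000
merge 121/1000 + 19/125 → 273/1000
merge 157/1000 + 23/125 → 341/1000
merge 47/250 + 99/500 → 193/500
merge 273/1000 + 341/1000 → 307/500
merge 193/500 + 307/500 → 1
L = 157/1000 + 273/1000 + 341/1000 + 193/500 + 307/500 + 1 = 2771/1000 = 2.771 bits/symbol.

2.771 bits/symbol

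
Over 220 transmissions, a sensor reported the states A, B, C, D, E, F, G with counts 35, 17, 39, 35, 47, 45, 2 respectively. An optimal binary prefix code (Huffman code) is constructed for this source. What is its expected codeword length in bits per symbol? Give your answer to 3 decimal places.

Probabilities are the counts divided by 220.
Repeatedly combine the two least-probable nodes; the expected code length is the sum of the merged weights.
merge 1/110 + 17/220 → 19/220
merge 19/220 + 7/44 → 27/110
merge 7/44 + 39/220 → 37/110
merge 9/44 + 47/220 → 23/55
merge 27/110 + 37/110 → 32/55
merge 23/55 + 32/55 → 1
L = 19/220 + 27/110 + 37/110 + 23/55 + 32/55 + 1 = 587/220 ≈ 2.668 bits/symbol.

2.668 bits/symbol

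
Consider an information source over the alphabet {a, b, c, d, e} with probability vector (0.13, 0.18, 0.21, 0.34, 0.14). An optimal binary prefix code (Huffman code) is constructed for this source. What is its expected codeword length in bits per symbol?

Repeatedly combine the two least-probable nodes; the expected code length is the sum of the merged weights.
merge 13/100 + 7/50 → 27/100
merge 9/50 + 21/100 → 39/100
merge 27/100 + 17/50 → 61/100
merge 39/100 + 61/100 → 1
L = 27/100 + 39/100 + 61/100 + 1 = 227/100 = 2.27 bits/symbol.

2.27 bits/symbol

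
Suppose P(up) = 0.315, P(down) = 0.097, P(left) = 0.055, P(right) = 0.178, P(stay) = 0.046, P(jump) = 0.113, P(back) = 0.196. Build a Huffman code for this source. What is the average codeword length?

2.59 bits/symbol

Repeatedly combine the two least-probable nodes; the expected code length is the sum of the merged weights.
merge 23/500 + 11/200 → 101/1000
merge 97/1000 + 101/1000 → 99/500
merge 113/1000 + 89/500 → 291/1000
merge 49/250 + 99/500 → 197/500
merge 291/1000 + 63/200 → 303/500
merge 197/500 + 303/500 → 1
L = 101/1000 + 99/500 + 291/1000 + 197/500 + 303/500 + 1 = 259/100 = 2.59 bits/symbol.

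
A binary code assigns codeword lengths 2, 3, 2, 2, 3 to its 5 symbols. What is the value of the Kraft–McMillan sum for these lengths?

With common denominator 2^3 = 8: Σ 2^(−ℓᵢ) = 2/8 + 1/8 + 2/8 + 2/8 + 1/8 = 8/8 = 1.

1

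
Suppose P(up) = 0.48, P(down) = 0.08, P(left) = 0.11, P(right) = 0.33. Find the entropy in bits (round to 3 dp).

1.678 bits

H = −Σ pᵢ log₂ pᵢ.
−0.48·log₂(0.48) = 0.5083
−0.08·log₂(0.08) = 0.2915
−0.11·log₂(0.11) = 0.3503
−0.33·log₂(0.33) = 0.5278
Sum ≈ 1.6779 → 1.678 bits.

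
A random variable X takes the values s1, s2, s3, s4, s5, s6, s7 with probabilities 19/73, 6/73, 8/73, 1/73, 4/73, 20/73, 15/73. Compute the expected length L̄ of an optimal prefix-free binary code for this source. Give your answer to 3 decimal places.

2.479 bits/symbol

Repeatedly combine the two least-probable nodes; the expected code length is the sum of the merged weights.
merge 1/73 + 4/73 → 5/73
merge 5/73 + 6/73 → 11/73
merge 8/73 + 11/73 → 19/73
merge 15/73 + 19/73 → 34/73
merge 19/73 + 20/73 → 39/73
merge 34/73 + 39/73 → 1
L = 5/73 + 11/73 + 19/73 + 34/73 + 39/73 + 1 = 181/73 ≈ 2.479 bits/symbol.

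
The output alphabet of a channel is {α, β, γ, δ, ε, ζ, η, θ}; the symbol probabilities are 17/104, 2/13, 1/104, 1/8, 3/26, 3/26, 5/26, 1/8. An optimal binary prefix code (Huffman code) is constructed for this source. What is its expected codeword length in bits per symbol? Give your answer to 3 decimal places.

2.933 bits/symbol

Repeatedly combine the two least-probable nodes; the expected code length is the sum of the merged weights.
merge 1/104 + 3/26 → 1/8
merge 3/26 + 1/8 → 25/104
merge 1/8 + 1/8 → 1/4
merge 2/13 + 17/104 → 33/104
merge 5/26 + 25/104 → 45/104
merge 1/4 + 33/104 → 59/104
merge 45/104 + 59/104 → 1
L = 1/8 + 25/104 + 1/4 + 33/104 + 45/104 + 59/104 + 1 = 305/104 ≈ 2.933 bits/symbol.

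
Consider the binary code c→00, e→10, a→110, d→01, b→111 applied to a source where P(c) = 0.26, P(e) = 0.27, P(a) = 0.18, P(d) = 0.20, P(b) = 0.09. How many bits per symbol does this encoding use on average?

2.27 bits/symbol

L̄ = Σ pᵢ·ℓᵢ = 0.26·2 + 0.27·2 + 0.18·3 + 0.20·2 + 0.09·3 = 2.27 bits/symbol.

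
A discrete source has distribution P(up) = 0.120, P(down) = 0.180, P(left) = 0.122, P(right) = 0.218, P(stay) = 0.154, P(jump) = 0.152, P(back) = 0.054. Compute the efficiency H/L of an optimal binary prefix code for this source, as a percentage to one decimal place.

97.9%

Entropy H = −Σ p log₂ p ≈ 2.7179 bits.
Huffman merges: 27/500+3/25→87/500; 61/500+19/125→137/500; 77/500+87/500→41/125; 9/50+109/500→199/500; 137/500+41/125→301/500; 199/500+301/500→1. L = 347/125 ≈ 2.7760.
Efficiency = H/L = 2.7179/2.7760 = 97.9%.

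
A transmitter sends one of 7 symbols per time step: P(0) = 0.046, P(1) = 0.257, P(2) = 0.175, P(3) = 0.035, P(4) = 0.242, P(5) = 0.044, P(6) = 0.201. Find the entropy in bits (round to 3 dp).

2.476 bits

H = −Σ pᵢ log₂ pᵢ.
−0.046·log₂(0.046) = 0.2043
−0.257·log₂(0.257) = 0.5038
−0.175·log₂(0.175) = 0.4401
−0.035·log₂(0.035) = 0.1693
−0.242·log₂(0.242) = 0.4954
−0.044·log₂(0.044) = 0.1983
−0.201·log₂(0.201) = 0.4653
Sum ≈ 2.4763 → 2.476 bits.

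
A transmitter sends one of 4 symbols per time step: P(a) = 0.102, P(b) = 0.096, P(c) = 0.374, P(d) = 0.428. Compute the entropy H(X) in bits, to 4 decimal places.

H = −Σ pᵢ log₂ pᵢ.
−0.102·log₂(0.102) = 0.3359
−0.096·log₂(0.096) = 0.3246
−0.374·log₂(0.374) = 0.5307
−0.428·log₂(0.428) = 0.5240
Sum ≈ 1.7152 → 1.7152 bits.

1.7152 bits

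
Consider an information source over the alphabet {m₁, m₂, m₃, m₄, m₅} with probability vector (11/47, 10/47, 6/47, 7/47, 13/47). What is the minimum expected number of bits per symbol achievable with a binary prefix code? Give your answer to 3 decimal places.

2.277 bits/symbol

Repeatedly combine the two least-probable nodes; the expected code length is the sum of the merged weights.
merge 6/47 + 7/47 → 13/47
merge 10/47 + 11/47 → 21/47
merge 13/47 + 13/47 → 26/47
merge 21/47 + 26/47 → 1
L = 13/47 + 21/47 + 26/47 + 1 = 107/47 ≈ 2.277 bits/symbol.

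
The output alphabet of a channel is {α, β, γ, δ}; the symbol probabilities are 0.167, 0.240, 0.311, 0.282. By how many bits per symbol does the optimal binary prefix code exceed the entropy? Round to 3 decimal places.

Entropy H = −Σ p log₂ p ≈ 1.9644 bits.
Huffman merges: 167/1000+6/25→407/1000; 141/500+311/1000→593/1000; 407/1000+593/1000→1. L = 2 ≈ 2.0000.
L − H = 2.0000 − 1.9644 = 0.036 bits.

0.036 bits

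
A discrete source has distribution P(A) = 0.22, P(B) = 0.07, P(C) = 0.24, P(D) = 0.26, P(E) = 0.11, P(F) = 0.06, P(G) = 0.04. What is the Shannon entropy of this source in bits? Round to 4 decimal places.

H = −Σ pᵢ log₂ pᵢ.
−0.22·log₂(0.22) = 0.4806
−0.07·log₂(0.07) = 0.2686
−0.24·log₂(0.24) = 0.4941
−0.26·log₂(0.26) = 0.5053
−0.11·log₂(0.11) = 0.3503
−0.06·log₂(0.06) = 0.2435
−0.04·log₂(0.04) = 0.1858
Sum ≈ 2.5281 → 2.5281 bits.

2.5281 bits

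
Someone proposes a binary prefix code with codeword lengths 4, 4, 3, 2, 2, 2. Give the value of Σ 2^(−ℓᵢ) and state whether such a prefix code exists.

1; yes

With common denominator 2^4 = 16: Σ 2^(−ℓᵢ) = 1/16 + 1/16 + 2/16 + 4/16 + 4/16 + 4/16 = 16/16 = 1.
Kraft's inequality requires Σ ≤ 1; here Σ = 1 ≤ 1, so such a prefix code exists.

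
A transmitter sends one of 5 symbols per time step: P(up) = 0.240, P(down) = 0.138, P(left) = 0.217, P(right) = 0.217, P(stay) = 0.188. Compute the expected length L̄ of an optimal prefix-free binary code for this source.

Repeatedly combine the two least-probable nodes; the expected code length is the sum of the merged weights.
merge 69/500 + 47/250 → 163/500
merge 217/1000 + 217/1000 → 217/500
merge 6/25 + 163/500 → 283/500
merge 217/500 + 283/500 → 1
L = 163/500 + 217/500 + 283/500 + 1 = 1163/500 = 2.326 bits/symbol.

2.326 bits/symbol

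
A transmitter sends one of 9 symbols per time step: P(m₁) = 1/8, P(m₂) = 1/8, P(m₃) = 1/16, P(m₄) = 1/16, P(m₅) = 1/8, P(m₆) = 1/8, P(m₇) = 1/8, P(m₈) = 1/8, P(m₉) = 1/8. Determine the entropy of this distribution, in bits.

3.125 bits

Each probability is a power of 1/2, so log₂(1/p) is an integer.
H = Σ p·log₂(1/p) = 1/8·3 + 1/8·3 + 1/16·4 + 1/16·4 + 1/8·3 + 1/8·3 + 1/8·3 + 1/8·3 + 1/8·3 = 3.125 bits.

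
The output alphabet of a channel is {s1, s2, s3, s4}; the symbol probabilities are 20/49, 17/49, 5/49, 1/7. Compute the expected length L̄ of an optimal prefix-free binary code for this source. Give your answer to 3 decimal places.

Repeatedly combine the two least-probable nodes; the expected code length is the sum of the merged weights.
merge 5/49 + 1/7 → 12/49
merge 12/49 + 17/49 → 29/49
merge 20/49 + 29/49 → 1
L = 12/49 + 29/49 + 1 = 90/49 ≈ 1.837 bits/symbol.

1.837 bits/symbol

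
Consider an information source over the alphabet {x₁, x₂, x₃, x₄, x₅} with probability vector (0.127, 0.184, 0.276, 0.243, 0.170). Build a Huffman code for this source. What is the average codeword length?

2.297 bits/symbol

Repeatedly combine the two least-probable nodes; the expected code length is the sum of the merged weights.
merge 127/1000 + 17/100 → 297/1000
merge 23/125 + 243/1000 → 427/1000
merge 69/250 + 297/1000 → 573/1000
merge 427/1000 + 573/1000 → 1
L = 297/1000 + 427/1000 + 573/1000 + 1 = 2297/1000 = 2.297 bits/symbol.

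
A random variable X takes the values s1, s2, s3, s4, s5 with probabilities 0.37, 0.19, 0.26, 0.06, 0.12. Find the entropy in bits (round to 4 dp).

2.1018 bits

H = −Σ pᵢ log₂ pᵢ.
−0.37·log₂(0.37) = 0.5307
−0.19·log₂(0.19) = 0.4552
−0.26·log₂(0.26) = 0.5053
−0.06·log₂(0.06) = 0.2435
−0.12·log₂(0.12) = 0.3671
Sum ≈ 2.1018 → 2.1018 bits.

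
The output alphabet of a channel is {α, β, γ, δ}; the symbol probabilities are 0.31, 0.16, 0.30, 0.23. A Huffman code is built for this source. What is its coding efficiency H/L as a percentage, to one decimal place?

Entropy H = −Σ p log₂ p ≈ 1.9556 bits.
Huffman merges: 4/25+23/100→39/100; 3/10+31/100→61/100; 39/100+61/100→1. L = 2 ≈ 2.0000.
Efficiency = H/L = 1.9556/2.0000 = 97.8%.

97.8%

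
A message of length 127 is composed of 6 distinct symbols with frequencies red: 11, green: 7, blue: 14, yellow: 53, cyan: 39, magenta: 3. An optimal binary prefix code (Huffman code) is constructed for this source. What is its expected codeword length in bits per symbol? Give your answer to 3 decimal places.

Probabilities are the counts divided by 127.
Repeatedly combine the two least-probable nodes; the expected code length is the sum of the merged weights.
merge 3/127 + 7/127 → 10/127
merge 10/127 + 11/127 → 21/127
merge 14/127 + 21/127 → 35/127
merge 35/127 + 39/127 → 74/127
merge 53/127 + 74/127 → 1
L = 10/127 + 21/127 + 35/127 + 74/127 + 1 = 267/127 ≈ 2.102 bits/symbol.

2.102 bits/symbol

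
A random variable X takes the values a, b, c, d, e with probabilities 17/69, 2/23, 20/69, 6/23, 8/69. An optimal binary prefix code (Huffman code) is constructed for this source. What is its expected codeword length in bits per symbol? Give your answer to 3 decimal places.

2.203 bits/symbol

Repeatedly combine the two least-probable nodes; the expected code length is the sum of the merged weights.
merge 2/23 + 8/69 → 14/69
merge 14/69 + 17/69 → 31/69
merge 6/23 + 20/69 → 38/69
merge 31/69 + 38/69 → 1
L = 14/69 + 31/69 + 38/69 + 1 = 152/69 ≈ 2.203 bits/symbol.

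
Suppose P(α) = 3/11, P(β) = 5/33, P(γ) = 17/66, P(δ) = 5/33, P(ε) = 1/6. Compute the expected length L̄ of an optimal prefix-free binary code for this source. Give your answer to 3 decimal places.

2.303 bits/symbol

Repeatedly combine the two least-probable nodes; the expected code length is the sum of the merged weights.
merge 5/33 + 5/33 → 10/33
merge 1/6 + 17/66 → 14/33
merge 3/11 + 10/33 → 19/33
merge 14/33 + 19/33 → 1
L = 10/33 + 14/33 + 19/33 + 1 = 76/33 ≈ 2.303 bits/symbol.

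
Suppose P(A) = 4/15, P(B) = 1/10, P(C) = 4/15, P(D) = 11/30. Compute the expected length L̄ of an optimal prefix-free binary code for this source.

Repeatedly combine the two least-probable nodes; the expected code length is the sum of the merged weights.
merge 1/10 + 4/15 → 11/30
merge 4/15 + 11/30 → 19/30
merge 11/30 + 19/30 → 1
L = 11/30 + 19/30 + 1 = 2 bits/symbol.

2 bits/symbol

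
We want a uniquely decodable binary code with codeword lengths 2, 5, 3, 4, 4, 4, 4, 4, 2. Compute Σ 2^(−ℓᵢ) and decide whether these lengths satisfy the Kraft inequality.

With common denominator 2^5 = 32: Σ 2^(−ℓᵢ) = 8/32 + 1/32 + 4/32 + 2/32 + 2/32 + 2/32 + 2/32 + 2/32 + 8/32 = 31/32 = 0.96875.
Kraft's inequality requires Σ ≤ 1; here Σ = 0.96875 ≤ 1, so such a prefix code exists.

0.96875; yes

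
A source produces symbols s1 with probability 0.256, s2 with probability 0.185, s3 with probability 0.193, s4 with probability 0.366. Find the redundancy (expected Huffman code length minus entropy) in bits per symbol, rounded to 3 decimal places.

Entropy H = −Σ p log₂ p ≈ 1.9424 bits.
Huffman merges: 37/200+193/1000→189/500; 32/125+183/500→311/500; 189/500+311/500→1. L = 2 ≈ 2.0000.
L − H = 2.0000 − 1.9424 = 0.058 bits.

0.058 bits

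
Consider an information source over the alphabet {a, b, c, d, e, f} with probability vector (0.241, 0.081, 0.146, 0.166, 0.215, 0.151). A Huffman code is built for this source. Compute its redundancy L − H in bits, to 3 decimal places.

0.032 bits

Entropy H = −Σ p log₂ p ≈ 2.5124 bits.
Huffman merges: 81/1000+73/500→227/1000; 151/1000+83/500→317/1000; 43/200+227/1000→221/500; 241/1000+317/1000→279/500; 221/500+279/500→1. L = 318/125 ≈ 2.5440.
L − H = 2.5440 − 2.5124 = 0.032 bits.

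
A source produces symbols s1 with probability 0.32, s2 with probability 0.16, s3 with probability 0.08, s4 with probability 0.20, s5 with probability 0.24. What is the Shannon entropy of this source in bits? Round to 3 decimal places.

H = −Σ pᵢ log₂ pᵢ.
−0.32·log₂(0.32) = 0.5260
−0.16·log₂(0.16) = 0.4230
−0.08·log₂(0.08) = 0.2915
−0.20·log₂(0.20) = 0.4644
−0.24·log₂(0.24) = 0.4941
Sum ≈ 2.1991 → 2.199 bits.

2.199 bits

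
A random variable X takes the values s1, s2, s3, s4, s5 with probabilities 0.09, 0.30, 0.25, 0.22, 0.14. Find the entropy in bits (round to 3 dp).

H = −Σ pᵢ log₂ pᵢ.
−0.09·log₂(0.09) = 0.3127
−0.30·log₂(0.30) = 0.5211
−0.25·log₂(0.25) = 0.5000
−0.22·log₂(0.22) = 0.4806
−0.14·log₂(0.14) = 0.3971
Sum ≈ 2.2114 → 2.211 bits.

2.211 bits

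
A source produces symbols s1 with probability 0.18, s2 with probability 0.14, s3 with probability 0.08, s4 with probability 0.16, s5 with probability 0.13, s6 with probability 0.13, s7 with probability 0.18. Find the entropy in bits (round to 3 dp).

H = −Σ pᵢ log₂ pᵢ.
−0.18·log₂(0.18) = 0.4453
−0.14·log₂(0.14) = 0.3971
−0.08·log₂(0.08) = 0.2915
−0.16·log₂(0.16) = 0.4230
−0.13·log₂(0.13) = 0.3826
−0.13·log₂(0.13) = 0.3826
−0.18·log₂(0.18) = 0.4453
Sum ≈ 2.7675 → 2.768 bits.

2.768 bits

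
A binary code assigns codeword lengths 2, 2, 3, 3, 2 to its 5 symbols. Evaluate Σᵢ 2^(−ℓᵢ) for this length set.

1

With common denominator 2^3 = 8: Σ 2^(−ℓᵢ) = 2/8 + 2/8 + 1/8 + 1/8 + 2/8 = 8/8 = 1.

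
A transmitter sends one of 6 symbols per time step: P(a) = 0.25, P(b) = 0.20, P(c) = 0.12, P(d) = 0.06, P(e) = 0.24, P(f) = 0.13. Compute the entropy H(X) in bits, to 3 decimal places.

2.452 bits

H = −Σ pᵢ log₂ pᵢ.
−0.25·log₂(0.25) = 0.5000
−0.20·log₂(0.20) = 0.4644
−0.12·log₂(0.12) = 0.3671
−0.06·log₂(0.06) = 0.2435
−0.24·log₂(0.24) = 0.4941
−0.13·log₂(0.13) = 0.3826
Sum ≈ 2.4518 → 2.452 bits.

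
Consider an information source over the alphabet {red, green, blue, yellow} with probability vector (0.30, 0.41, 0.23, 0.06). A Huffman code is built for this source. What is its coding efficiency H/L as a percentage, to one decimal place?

Entropy H = −Σ p log₂ p ≈ 1.7797 bits.
Huffman merges: 3/50+23/100→29/100; 29/100+3/10→59/100; 41/100+59/100→1. L = 47/25 ≈ 1.8800.
Efficiency = H/L = 1.7797/1.8800 = 94.7%.

94.7%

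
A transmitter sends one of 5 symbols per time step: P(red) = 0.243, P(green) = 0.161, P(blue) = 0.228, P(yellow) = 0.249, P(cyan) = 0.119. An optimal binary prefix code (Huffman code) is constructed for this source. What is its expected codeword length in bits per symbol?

2.28 bits/symbol

Repeatedly combine the two least-probable nodes; the expected code length is the sum of the merged weights.
merge 119/1000 + 161/1000 → 7/25
merge 57/250 + 243/1000 → 471/1000
merge 249/1000 + 7/25 → 529/1000
merge 471/1000 + 529/1000 → 1
L = 7/25 + 471/1000 + 529/1000 + 1 = 57/25 = 2.28 bits/symbol.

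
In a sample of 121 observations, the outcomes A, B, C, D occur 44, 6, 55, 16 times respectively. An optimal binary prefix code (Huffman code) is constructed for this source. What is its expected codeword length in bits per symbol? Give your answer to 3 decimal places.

Probabilities are the counts divided by 121.
Repeatedly combine the two least-probable nodes; the expected code length is the sum of the merged weights.
merge 6/121 + 16/121 → 2/11
merge 2/11 + 4/11 → 6/11
merge 5/11 + 6/11 → 1
L = 2/11 + 6/11 + 1 = 19/11 ≈ 1.727 bits/symbol.

1.727 bits/symbol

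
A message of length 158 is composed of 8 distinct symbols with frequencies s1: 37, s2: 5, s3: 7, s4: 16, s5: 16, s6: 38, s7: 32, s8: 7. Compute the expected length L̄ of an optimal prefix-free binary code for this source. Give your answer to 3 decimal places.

Probabilities are the counts divided by 158.
Repeatedly combine the two least-probable nodes; the expected code length is the sum of the merged weights.
merge 5/158 + 7/158 → 6/79
merge 7/158 + 6/79 → 19/158
merge 8/79 + 8/79 → 16/79
merge 19/158 + 16/79 → 51/158
merge 16/79 + 37/158 → 69/158
merge 19/79 + 51/158 → 89/158
merge 69/158 + 89/158 → 1
L = 6/79 + 19/158 + 16/79 + 51/158 + 69/158 + 89/158 + 1 = 215/79 ≈ 2.722 bits/symbol.

2.722 bits/symbol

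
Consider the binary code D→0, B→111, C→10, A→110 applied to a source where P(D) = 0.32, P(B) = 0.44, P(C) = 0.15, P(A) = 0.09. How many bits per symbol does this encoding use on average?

L̄ = Σ pᵢ·ℓᵢ = 0.32·1 + 0.44·3 + 0.15·2 + 0.09·3 = 2.21 bits/symbol.

2.21 bits/symbol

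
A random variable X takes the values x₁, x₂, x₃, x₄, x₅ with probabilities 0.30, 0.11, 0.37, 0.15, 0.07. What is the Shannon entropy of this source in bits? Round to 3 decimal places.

2.081 bits

H = −Σ pᵢ log₂ pᵢ.
−0.30·log₂(0.30) = 0.5211
−0.11·log₂(0.11) = 0.3503
−0.37·log₂(0.37) = 0.5307
−0.15·log₂(0.15) = 0.4105
−0.07·log₂(0.07) = 0.2686
Sum ≈ 2.0812 → 2.081 bits.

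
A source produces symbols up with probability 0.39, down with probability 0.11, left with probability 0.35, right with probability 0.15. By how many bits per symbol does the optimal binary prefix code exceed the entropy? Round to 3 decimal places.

Entropy H = −Σ p log₂ p ≈ 1.8207 bits.
Huffman merges: 11/100+3/20→13/50; 13/50+7/20→61/100; 39/100+61/100→1. L = 187/100 ≈ 1.8700.
L − H = 1.8700 − 1.8207 = 0.049 bits.

0.049 bits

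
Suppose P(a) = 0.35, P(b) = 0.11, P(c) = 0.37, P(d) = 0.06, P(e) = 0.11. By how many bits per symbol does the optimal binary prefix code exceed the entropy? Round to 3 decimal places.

Entropy H = −Σ p log₂ p ≈ 2.0049 bits.
Huffman merges: 3/50+11/100→17/100; 11/100+17/100→7/25; 7/25+7/20→63/100; 37/100+63/100→1. L = 52/25 ≈ 2.0800.
L − H = 2.0800 − 2.0049 = 0.075 bits.

0.075 bits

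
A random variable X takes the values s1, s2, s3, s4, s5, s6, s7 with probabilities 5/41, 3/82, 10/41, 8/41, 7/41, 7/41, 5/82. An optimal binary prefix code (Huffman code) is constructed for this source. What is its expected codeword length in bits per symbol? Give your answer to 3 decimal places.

2.659 bits/symbol

Repeatedly combine the two least-probable nodes; the expected code length is the sum of the merged weights.
merge 3/82 + 5/82 → 4/41
merge 4/41 + 5/41 → 9/41
merge 7/41 + 7/41 → 14/41
merge 8/41 + 9/41 → 17/41
merge 10/41 + 14/41 → 24/41
merge 17/41 + 24/41 → 1
L = 4/41 + 9/41 + 14/41 + 17/41 + 24/41 + 1 = 109/41 ≈ 2.659 bits/symbol.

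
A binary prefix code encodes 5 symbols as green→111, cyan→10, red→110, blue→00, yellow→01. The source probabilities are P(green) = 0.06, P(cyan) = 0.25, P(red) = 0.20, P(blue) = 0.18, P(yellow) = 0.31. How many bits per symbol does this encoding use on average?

L̄ = Σ pᵢ·ℓᵢ = 0.06·3 + 0.25·2 + 0.20·3 + 0.18·2 + 0.31·2 = 2.26 bits/symbol.

2.26 bits/symbol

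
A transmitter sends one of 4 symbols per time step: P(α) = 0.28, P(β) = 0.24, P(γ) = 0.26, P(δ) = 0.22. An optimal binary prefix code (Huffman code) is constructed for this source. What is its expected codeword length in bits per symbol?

Repeatedly combine the two least-probable nodes; the expected code length is the sum of the merged weights.
merge 11/50 + 6/25 → 23/50
merge 13/50 + 7/25 → 27/50
merge 23/50 + 27/50 → 1
L = 23/50 + 27/50 + 1 = 2 bits/symbol.

2 bits/symbol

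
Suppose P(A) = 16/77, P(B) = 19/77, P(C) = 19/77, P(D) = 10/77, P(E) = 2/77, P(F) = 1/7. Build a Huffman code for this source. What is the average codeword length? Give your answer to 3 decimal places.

Repeatedly combine the two least-probable nodes; the expected code length is the sum of the merged weights.
merge 2/77 + 10/77 → 12/77
merge 1/7 + 12/77 → 23/77
merge 16/77 + 19/77 → 5/11
merge 19/77 + 23/77 → 6/11
merge 5/11 + 6/11 → 1
L = 12/77 + 23/77 + 5/11 + 6/11 + 1 = 27/11 ≈ 2.455 bits/symbol.

2.455 bits/symbol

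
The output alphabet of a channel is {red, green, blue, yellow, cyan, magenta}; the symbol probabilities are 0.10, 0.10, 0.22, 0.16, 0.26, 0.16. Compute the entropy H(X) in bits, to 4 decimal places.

H = −Σ pᵢ log₂ pᵢ.
−0.10·log₂(0.10) = 0.3322
−0.10·log₂(0.10) = 0.3322
−0.22·log₂(0.22) = 0.4806
−0.16·log₂(0.16) = 0.4230
−0.26·log₂(0.26) = 0.5053
−0.16·log₂(0.16) = 0.4230
Sum ≈ 2.4963 → 2.4963 bits.

2.4963 bits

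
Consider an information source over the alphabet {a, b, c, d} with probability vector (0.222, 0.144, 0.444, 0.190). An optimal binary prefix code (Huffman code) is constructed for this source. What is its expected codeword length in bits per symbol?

Repeatedly combine the two least-probable nodes; the expected code length is the sum of the merged weights.
merge 18/125 + 19/100 → 167/500
merge 111/500 + 167/500 → 139/250
merge 111/250 + 139/250 → 1
L = 167/500 + 139/250 + 1 = 189/100 = 1.89 bits/symbol.

1.89 bits/symbol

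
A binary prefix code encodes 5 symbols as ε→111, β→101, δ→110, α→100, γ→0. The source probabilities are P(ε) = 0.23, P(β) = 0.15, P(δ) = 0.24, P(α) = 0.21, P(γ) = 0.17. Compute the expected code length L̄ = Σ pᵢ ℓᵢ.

2.66 bits/symbol

L̄ = Σ pᵢ·ℓᵢ = 0.23·3 + 0.15·3 + 0.24·3 + 0.21·3 + 0.17·1 = 2.66 bits/symbol.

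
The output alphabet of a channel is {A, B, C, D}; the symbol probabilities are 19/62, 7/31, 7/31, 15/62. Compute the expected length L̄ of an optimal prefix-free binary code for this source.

2 bits/symbol

Repeatedly combine the two least-probable nodes; the expected code length is the sum of the merged weights.
merge 7/31 + 7/31 → 14/31
merge 15/62 + 19/62 → 17/31
merge 14/31 + 17/31 → 1
L = 14/31 + 17/31 + 1 = 2 bits/symbol.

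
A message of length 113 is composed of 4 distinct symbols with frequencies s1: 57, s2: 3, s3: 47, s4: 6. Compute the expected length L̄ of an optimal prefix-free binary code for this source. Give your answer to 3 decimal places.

Probabilities are the counts divided by 113.
Repeatedly combine the two least-probable nodes; the expected code length is the sum of the merged weights.
merge 3/113 + 6/113 → 9/113
merge 9/113 + 47/113 → 56/113
merge 56/113 + 57/113 → 1
L = 9/113 + 56/113 + 1 = 178/113 ≈ 1.575 bits/symbol.

1.575 bits/symbol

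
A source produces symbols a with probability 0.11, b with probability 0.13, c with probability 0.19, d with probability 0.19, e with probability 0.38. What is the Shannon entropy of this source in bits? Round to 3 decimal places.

H = −Σ pᵢ log₂ pᵢ.
−0.11·log₂(0.11) = 0.3503
−0.13·log₂(0.13) = 0.3826
−0.19·log₂(0.19) = 0.4552
−0.19·log₂(0.19) = 0.4552
−0.38·log₂(0.38) = 0.5305
Sum ≈ 2.1738 → 2.174 bits.

2.174 bits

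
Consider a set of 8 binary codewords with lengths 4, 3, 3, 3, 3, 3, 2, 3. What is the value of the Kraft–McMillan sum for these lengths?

1.0625

With common denominator 2^4 = 16: Σ 2^(−ℓᵢ) = 1/16 + 2/16 + 2/16 + 2/16 + 2/16 + 2/16 + 4/16 + 2/16 = 17/16 = 1.0625.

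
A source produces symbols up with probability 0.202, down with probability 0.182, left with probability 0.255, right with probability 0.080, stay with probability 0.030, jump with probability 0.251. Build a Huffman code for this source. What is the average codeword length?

2.402 bits/symbol

Repeatedly combine the two least-probable nodes; the expected code length is the sum of the merged weights.
merge 3/100 + 2/25 → 11/100
merge 11/100 + 91/500 → 73/250
merge 101/500 + 251/1000 → 453/1000
merge 51/200 + 73/250 → 547/1000
merge 453/1000 + 547/1000 → 1
L = 11/100 + 73/250 + 453/1000 + 547/1000 + 1 = 1201/500 = 2.402 bits/symbol.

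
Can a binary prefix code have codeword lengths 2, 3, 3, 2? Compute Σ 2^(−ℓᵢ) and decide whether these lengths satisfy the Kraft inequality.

0.75; yes

With common denominator 2^3 = 8: Σ 2^(−ℓᵢ) = 2/8 + 1/8 + 1/8 + 2/8 = 6/8 = 0.75.
Kraft's inequality requires Σ ≤ 1; here Σ = 0.75 ≤ 1, so such a prefix code exists.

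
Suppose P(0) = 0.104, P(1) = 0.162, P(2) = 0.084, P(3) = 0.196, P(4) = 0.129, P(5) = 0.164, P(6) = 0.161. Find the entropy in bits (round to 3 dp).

H = −Σ pᵢ log₂ pᵢ.
−0.104·log₂(0.104) = 0.3396
−0.162·log₂(0.162) = 0.4254
−0.084·log₂(0.084) = 0.3002
−0.196·log₂(0.196) = 0.4608
−0.129·log₂(0.129) = 0.3811
−0.164·log₂(0.164) = 0.4278
−0.161·log₂(0.161) = 0.4242
Sum ≈ 2.7591 → 2.759 bits.

2.759 bits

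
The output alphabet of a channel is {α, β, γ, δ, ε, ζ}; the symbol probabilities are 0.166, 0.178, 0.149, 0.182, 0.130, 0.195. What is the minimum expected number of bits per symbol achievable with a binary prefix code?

2.623 bits/symbol

Repeatedly combine the two least-probable nodes; the expected code length is the sum of the merged weights.
merge 13/100 + 149/1000 → 279/1000
merge 83/500 + 89/500 → 43/125
merge 91/500 + 39/200 → 377/1000
merge 279/1000 + 43/125 → 623/1000
merge 377/1000 + 623/1000 → 1
L = 279/1000 + 43/125 + 377/1000 + 623/1000 + 1 = 2623/1000 = 2.623 bits/symbol.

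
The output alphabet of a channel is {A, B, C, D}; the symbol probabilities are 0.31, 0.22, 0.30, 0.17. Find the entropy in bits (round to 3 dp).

1.960 bits

H = −Σ pᵢ log₂ pᵢ.
−0.31·log₂(0.31) = 0.5238
−0.22·log₂(0.22) = 0.4806
−0.30·log₂(0.30) = 0.5211
−0.17·log₂(0.17) = 0.4346
Sum ≈ 1.9600 → 1.960 bits.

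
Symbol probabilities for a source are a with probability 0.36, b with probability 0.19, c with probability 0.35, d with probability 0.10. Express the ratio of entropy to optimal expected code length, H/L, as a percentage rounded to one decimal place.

Entropy H = −Σ p log₂ p ≈ 1.8481 bits.
Huffman merges: 1/10+19/100→29/100; 29/100+7/20→16/25; 9/25+16/25→1. L = 193/100 ≈ 1.9300.
Efficiency = H/L = 1.8481/1.9300 = 95.8%.

95.8%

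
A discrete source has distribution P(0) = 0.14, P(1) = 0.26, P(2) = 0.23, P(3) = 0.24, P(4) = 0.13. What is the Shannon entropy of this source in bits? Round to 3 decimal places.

2.267 bits

H = −Σ pᵢ log₂ pᵢ.
−0.14·log₂(0.14) = 0.3971
−0.26·log₂(0.26) = 0.5053
−0.23·log₂(0.23) = 0.4877
−0.24·log₂(0.24) = 0.4941
−0.13·log₂(0.13) = 0.3826
Sum ≈ 2.2668 → 2.267 bits.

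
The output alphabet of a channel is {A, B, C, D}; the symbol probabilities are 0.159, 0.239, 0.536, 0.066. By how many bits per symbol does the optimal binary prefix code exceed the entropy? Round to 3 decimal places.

Entropy H = −Σ p log₂ p ≈ 1.6564 bits.
Huffman merges: 33/500+159/1000→9/40; 9/40+239/1000→58/125; 58/125+67/125→1. L = 1689/1000 ≈ 1.6890.
L − H = 1.6890 − 1.6564 = 0.033 bits.

0.033 bits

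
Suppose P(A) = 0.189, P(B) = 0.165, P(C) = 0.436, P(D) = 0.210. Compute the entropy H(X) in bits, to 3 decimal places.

H = −Σ pᵢ log₂ pᵢ.
−0.189·log₂(0.189) = 0.4543
−0.165·log₂(0.165) = 0.4289
−0.436·log₂(0.436) = 0.5222
−0.210·log₂(0.210) = 0.4728
Sum ≈ 1.8782 → 1.878 bits.

1.878 bits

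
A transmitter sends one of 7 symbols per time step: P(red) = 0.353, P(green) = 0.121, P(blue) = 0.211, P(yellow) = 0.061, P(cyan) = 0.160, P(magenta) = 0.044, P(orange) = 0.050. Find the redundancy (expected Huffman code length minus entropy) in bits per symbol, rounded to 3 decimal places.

0.069 bits

Entropy H = −Σ p log₂ p ≈ 2.4561 bits.
Huffman merges: 11/250+1/20→47/500; 61/1000+47/500→31/200; 121/1000+31/200→69/250; 4/25+211/1000→371/1000; 69/250+353/1000→629/1000; 371/1000+629/1000→1. L = 101/40 ≈ 2.5250.
L − H = 2.5250 − 2.4561 = 0.069 bits.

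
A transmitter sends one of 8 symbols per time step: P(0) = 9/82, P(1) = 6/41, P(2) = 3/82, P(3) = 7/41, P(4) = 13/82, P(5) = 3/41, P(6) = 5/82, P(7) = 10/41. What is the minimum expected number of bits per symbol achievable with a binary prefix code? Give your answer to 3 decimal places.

Repeatedly combine the two least-probable nodes; the expected code length is the sum of the merged weights.
merge 3/82 + 5/82 → 4/41
merge 3/41 + 4/41 → 7/41
merge 9/82 + 6/41 → 21/82
merge 13/82 + 7/41 → 27/82
merge 7/41 + 10/41 → 17/41
merge 21/82 + 27/82 → 24/41
merge 17/41 + 24/41 → 1
L = 4/41 + 7/41 + 21/82 + 27/82 + 17/41 + 24/41 + 1 = 117/41 ≈ 2.854 bits/symbol.

2.854 bits/symbol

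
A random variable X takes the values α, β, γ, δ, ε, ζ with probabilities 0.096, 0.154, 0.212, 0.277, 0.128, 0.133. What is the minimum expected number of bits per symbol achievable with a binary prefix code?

2.511 bits/symbol

Repeatedly combine the two least-probable nodes; the expected code length is the sum of the merged weights.
merge 12/125 + 16/125 → 28/125
merge 133/1000 + 77/500 → 287/1000
merge 53/250 + 28/125 → 109/250
merge 277/1000 + 287/1000 → 141/250
merge 109/250 + 141/250 → 1
L = 28/125 + 287/1000 + 109/250 + 141/250 + 1 = 2511/1000 = 2.511 bits/symbol.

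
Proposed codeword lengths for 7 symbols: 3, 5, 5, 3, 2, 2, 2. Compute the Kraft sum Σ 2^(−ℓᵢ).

With common denominator 2^5 = 32: Σ 2^(−ℓᵢ) = 4/32 + 1/32 + 1/32 + 4/32 + 8/32 + 8/32 + 8/32 = 34/32 = 1.0625.

1.0625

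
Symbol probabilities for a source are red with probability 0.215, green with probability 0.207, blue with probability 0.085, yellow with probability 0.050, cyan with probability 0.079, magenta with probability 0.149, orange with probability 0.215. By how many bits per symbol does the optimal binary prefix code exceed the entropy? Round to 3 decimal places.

0.058 bits

Entropy H = −Σ p log₂ p ≈ 2.6409 bits.
Huffman merges: 1/20+79/1000→129/1000; 17/200+129/1000→107/500; 149/1000+207/1000→89/250; 107/500+43/200→429/1000; 43/200+89/250→571/1000; 429/1000+571/1000→1. L = 2699/1000 ≈ 2.6990.
L − H = 2.6990 − 2.6409 = 0.058 bits.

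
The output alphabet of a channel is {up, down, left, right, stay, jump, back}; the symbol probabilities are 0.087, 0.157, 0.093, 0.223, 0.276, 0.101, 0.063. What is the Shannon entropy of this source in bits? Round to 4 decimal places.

2.6252 bits

H = −Σ pᵢ log₂ pᵢ.
−0.087·log₂(0.087) = 0.3065
−0.157·log₂(0.157) = 0.4194
−0.093·log₂(0.093) = 0.3187
−0.223·log₂(0.223) = 0.4828
−0.276·log₂(0.276) = 0.5126
−0.101·log₂(0.101) = 0.3341
−0.063·log₂(0.063) = 0.2513
Sum ≈ 2.6252 → 2.6252 bits.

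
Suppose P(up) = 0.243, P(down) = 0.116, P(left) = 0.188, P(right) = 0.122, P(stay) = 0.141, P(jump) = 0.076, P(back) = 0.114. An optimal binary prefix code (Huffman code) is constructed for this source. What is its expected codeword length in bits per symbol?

Repeatedly combine the two least-probable nodes; the expected code length is the sum of the merged weights.
merge 19/250 + 57/500 → 19/100
merge 29/250 + 61/500 → 119/500
merge 141/1000 + 47/250 → 329/1000
merge 19/100 + 119/500 → 107/250
merge 243/1000 + 329/1000 → 143/250
merge 107/250 + 143/250 → 1
L = 19/100 + 119/500 + 329/1000 + 107/250 + 143/250 + 1 = 2757/1000 = 2.757 bits/symbol.

2.757 bits/symbol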